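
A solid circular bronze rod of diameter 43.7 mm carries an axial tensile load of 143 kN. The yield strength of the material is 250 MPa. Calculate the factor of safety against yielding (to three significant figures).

n = 2.62

A = πd²/4 = 1500 mm².
σ = F/A = 143000/1500 = 95.34 MPa.
n = 250/95.34 = 2.622.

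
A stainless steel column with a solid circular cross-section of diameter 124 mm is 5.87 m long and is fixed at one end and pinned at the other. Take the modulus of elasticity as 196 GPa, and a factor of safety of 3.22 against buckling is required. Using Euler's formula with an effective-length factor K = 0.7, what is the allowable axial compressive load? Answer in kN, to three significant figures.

P_allow = 413 kN

I = πd⁴/64 = π×124⁴/64 = 1.161×10^7 mm⁴.
Effective length L_e = KL = 0.7×5.87 m = 4109 mm.
Euler critical load P_cr = π²EI/L_e² = π²×196000×1.161×10^7/4109² = 1.330×10^6 N.
P_allow = P_cr/n = 1.330×10^6/3.22 = 412900 N.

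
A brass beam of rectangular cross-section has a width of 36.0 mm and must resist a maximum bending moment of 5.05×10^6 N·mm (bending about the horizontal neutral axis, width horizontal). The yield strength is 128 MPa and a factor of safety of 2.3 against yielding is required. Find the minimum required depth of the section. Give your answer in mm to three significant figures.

h = 123 mm

σ_allow = 128/2.3 = 55.65 MPa.
For a rectangular section σ = 6M/(bh²), so h² = 6M/(b σ_allow) = 6×5050000/(36.0×55.65) = 15120 mm².
h = 123.0 mm.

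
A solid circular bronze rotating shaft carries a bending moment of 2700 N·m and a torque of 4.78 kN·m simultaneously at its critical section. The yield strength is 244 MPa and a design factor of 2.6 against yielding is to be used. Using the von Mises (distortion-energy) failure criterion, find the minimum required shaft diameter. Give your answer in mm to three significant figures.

d = 81.3 mm

σ_allow = σ_y/n = 244/2.6 = 93.85 MPa.
For a solid shaft σ_b = 32M/(πd³) and τ = 16T/(πd³), so the von Mises stress is σ' = (16/πd³)·√(4M²+3T²).
√(4M²+3T²) = √(4×(2.700×10^6)² + 3×(4.780×10^6)²) = 9.885×10^6 N·mm.
d³ = 16×9.885×10^6/(π×93.85) = 536400 mm³.
d = 81.25 mm.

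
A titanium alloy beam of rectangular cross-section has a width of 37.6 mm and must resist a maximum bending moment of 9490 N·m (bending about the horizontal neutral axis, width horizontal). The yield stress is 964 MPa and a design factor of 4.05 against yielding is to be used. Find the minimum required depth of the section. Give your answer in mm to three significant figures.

h = 79.8 mm

σ_allow = 964/4.05 = 238.0 MPa.
For a rectangular section σ = 6M/(bh²), so h² = 6M/(b σ_allow) = 6×9490000/(37.6×238.0) = 6362 mm².
h = 79.76 mm.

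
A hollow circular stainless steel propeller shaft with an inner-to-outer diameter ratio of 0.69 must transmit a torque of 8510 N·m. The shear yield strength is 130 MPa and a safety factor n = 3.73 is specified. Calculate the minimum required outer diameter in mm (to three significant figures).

τ_allow = 130/3.73 = 34.85 MPa.
For a hollow shaft τ = 16T/[πd_o³(1−k⁴)] with k = 0.69, so 1−k⁴ = 0.7733.
d_o³ = 16T/[π τ_allow (1−k⁴)] = 16×8510000/(π×34.85×0.7733) = 1.608×10^6 mm³.
d_o = 117.2 mm.

d_o = 117 mm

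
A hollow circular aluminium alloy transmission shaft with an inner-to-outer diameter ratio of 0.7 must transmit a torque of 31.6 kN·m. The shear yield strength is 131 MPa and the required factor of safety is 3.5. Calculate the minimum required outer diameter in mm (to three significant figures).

τ_allow = 131/3.5 = 37.43 MPa.
For a hollow shaft τ = 16T/[πd_o³(1−k⁴)] with k = 0.7, so 1−k⁴ = 0.7599.
d_o³ = 16T/[π τ_allow (1−k⁴)] = 16×3.1600×10^7/(π×37.43×0.7599) = 5.658×10^6 mm³.
d_o = 178.2 mm.

d_o = 178 mm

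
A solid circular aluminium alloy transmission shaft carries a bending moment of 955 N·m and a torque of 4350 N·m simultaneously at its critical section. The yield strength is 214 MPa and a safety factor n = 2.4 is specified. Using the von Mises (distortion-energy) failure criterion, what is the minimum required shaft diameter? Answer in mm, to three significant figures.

σ_allow = σ_y/n = 214/2.4 = 89.17 MPa.
For a solid shaft σ_b = 32M/(πd³) and τ = 16T/(πd³), so the von Mises stress is σ' = (16/πd³)·√(4M²+3T²).
√(4M²+3T²) = √(4×(955000)² + 3×(4.350×10^6)²) = 7.773×10^6 N·mm.
d³ = 16×7.773×10^6/(π×89.17) = 444000 mm³.
d = 76.29 mm.

d = 76.3 mm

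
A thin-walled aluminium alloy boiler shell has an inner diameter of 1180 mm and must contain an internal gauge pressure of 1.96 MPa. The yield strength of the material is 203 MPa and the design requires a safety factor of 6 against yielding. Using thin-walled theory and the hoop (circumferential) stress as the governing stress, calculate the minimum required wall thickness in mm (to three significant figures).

σ_allow = 203/6 = 33.83 MPa.
Hoop stress σ_h = pD/(2t), so t = pD/(2σ_allow) = 1.96×1180/(2×33.83) = 34.18 mm.

t = 34.2 mm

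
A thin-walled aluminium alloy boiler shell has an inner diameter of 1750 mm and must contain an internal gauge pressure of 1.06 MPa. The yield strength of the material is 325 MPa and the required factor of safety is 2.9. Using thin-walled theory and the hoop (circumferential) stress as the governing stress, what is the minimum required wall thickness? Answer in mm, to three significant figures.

σ_allow = 325/2.9 = 112.1 MPa.
Hoop stress σ_h = pD/(2t), so t = pD/(2σ_allow) = 1.06×1750/(2×112.1) = 8.276 mm.

t = 8.28 mm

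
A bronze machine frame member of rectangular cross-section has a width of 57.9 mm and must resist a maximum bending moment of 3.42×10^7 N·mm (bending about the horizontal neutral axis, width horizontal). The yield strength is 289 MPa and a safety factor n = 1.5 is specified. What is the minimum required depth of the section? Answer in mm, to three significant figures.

h = 136 mm

σ_allow = 289/1.5 = 192.7 MPa.
For a rectangular section σ = 6M/(bh²), so h² = 6M/(b σ_allow) = 6×3.4200×10^7/(57.9×192.7) = 18390 mm².
h = 135.6 mm.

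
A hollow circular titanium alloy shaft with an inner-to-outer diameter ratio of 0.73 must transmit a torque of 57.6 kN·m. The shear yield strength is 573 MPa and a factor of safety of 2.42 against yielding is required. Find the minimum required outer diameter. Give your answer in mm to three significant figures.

τ_allow = 573/2.42 = 236.8 MPa.
For a hollow shaft τ = 16T/[πd_o³(1−k⁴)] with k = 0.73, so 1−k⁴ = 0.7160.
d_o³ = 16T/[π τ_allow (1−k⁴)] = 16×5.7600×10^7/(π×236.8×0.7160) = 1.730×10^6 mm³.
d_o = 120.1 mm.

d_o = 120 mm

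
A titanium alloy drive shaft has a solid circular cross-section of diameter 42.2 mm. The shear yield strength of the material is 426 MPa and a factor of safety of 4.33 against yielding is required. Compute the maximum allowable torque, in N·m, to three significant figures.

τ_allow = 426/4.33 = 98.38 MPa.
For a solid shaft T_allow = τ_allow·πd³/16; πd³/16 = π×42.2³/16 = 14760 mm³.
T_allow = 98.38×14760 = 1.452×10^6 N·mm = 1452 N·m.

T_allow = 1450 N·m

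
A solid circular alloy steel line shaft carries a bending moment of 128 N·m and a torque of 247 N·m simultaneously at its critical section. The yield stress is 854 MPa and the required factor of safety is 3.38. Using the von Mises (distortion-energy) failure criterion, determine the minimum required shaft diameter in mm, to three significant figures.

σ_allow = σ_y/n = 854/3.38 = 252.7 MPa.
For a solid shaft σ_b = 32M/(πd³) and τ = 16T/(πd³), so the von Mises stress is σ' = (16/πd³)·√(4M²+3T²).
√(4M²+3T²) = √(4×(128000)² + 3×(247000)²) = 498600 N·mm.
d³ = 16×498600/(π×252.7) = 10050 mm³.
d = 21.58 mm.

d = 21.6 mm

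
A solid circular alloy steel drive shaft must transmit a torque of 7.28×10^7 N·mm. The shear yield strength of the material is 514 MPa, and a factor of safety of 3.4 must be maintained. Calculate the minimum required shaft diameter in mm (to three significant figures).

Allowable shear stress τ_allow = 514/3.4 = 151.2 MPa.
For a solid shaft τ = 16T/(πd³), so d³ = 16T/(π τ_allow) = 16×7.2800×10^7/(π×151.2) = 2.453×10^6 mm³.
d = (2.453×10^6)^(1/3) = 134.9 mm.

d = 135 mm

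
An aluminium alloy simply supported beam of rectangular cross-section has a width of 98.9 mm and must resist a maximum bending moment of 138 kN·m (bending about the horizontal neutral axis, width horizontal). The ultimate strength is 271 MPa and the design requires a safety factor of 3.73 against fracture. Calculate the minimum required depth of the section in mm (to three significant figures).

h = 339 mm

σ_allow = 271/3.73 = 72.65 MPa.
For a rectangular section σ = 6M/(bh²), so h² = 6M/(b σ_allow) = 6×1.3800×10^8/(98.9×72.65) = 115200 mm².
h = 339.5 mm.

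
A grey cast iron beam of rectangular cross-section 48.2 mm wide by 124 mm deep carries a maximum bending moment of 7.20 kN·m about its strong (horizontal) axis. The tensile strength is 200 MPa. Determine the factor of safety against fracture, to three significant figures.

Section modulus S = bh²/6 = 48.2×124²/6 = 123500 mm³.
σ = M/S = 7200000/123500 = 58.29 MPa.
n = 200/58.29 = 3.431.

n = 3.43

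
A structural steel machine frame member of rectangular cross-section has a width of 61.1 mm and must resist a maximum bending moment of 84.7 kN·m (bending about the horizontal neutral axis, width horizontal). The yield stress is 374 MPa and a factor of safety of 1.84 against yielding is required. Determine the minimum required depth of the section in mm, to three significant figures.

σ_allow = 374/1.84 = 203.3 MPa.
For a rectangular section σ = 6M/(bh²), so h² = 6M/(b σ_allow) = 6×8.4700×10^7/(61.1×203.3) = 40920 mm².
h = 202.3 mm.

h = 202 mm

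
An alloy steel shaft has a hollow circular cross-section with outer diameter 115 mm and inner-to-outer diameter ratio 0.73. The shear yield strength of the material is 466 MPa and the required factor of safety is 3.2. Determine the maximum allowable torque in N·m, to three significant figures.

T_allow = 31100 N·m

τ_allow = 466/3.2 = 145.6 MPa.
For a hollow shaft T_allow = τ_allow·πd_o³(1−k⁴)/16 with 1−k⁴ = 0.7160, so πd_o³(1−k⁴)/16 = 213800 mm³.
T_allow = 145.6×213800 = 3.114×10^7 N·mm = 31140 N·m.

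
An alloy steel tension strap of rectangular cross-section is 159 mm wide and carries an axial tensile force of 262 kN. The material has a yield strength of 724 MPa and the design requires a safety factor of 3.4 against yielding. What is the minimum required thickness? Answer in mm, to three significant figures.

t = 7.74 mm

σ_allow = 724/3.4 = 212.9 MPa.
Required area A = F/σ_allow = 262000/212.9 = 1230 mm².
t = A/w = 1230/159 = 7.738 mm.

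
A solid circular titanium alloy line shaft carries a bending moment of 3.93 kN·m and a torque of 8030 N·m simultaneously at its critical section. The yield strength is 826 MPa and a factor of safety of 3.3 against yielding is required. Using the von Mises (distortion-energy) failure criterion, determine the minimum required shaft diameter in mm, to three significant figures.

d = 68.8 mm

σ_allow = σ_y/n = 826/3.3 = 250.3 MPa.
For a solid shaft σ_b = 32M/(πd³) and τ = 16T/(πd³), so the von Mises stress is σ' = (16/πd³)·√(4M²+3T²).
√(4M²+3T²) = √(4×(3.930×10^6)² + 3×(8.030×10^6)²) = 1.598×10^7 N·mm.
d³ = 16×1.598×10^7/(π×250.3) = 325100 mm³.
d = 68.76 mm.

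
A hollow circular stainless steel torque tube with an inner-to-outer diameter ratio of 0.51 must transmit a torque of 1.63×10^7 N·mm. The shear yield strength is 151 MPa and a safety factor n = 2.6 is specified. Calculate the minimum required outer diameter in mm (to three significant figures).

d_o = 115 mm

τ_allow = 151/2.6 = 58.08 MPa.
For a hollow shaft τ = 16T/[πd_o³(1−k⁴)] with k = 0.51, so 1−k⁴ = 0.9323.
d_o³ = 16T/[π τ_allow (1−k⁴)] = 16×1.6300×10^7/(π×58.08×0.9323) = 1.533×10^6 mm³.
d_o = 115.3 mm.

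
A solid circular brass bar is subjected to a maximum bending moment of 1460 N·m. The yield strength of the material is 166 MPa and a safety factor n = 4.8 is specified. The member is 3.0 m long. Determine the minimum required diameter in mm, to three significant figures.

d = 75.5 mm

σ_allow = 166/4.8 = 34.58 MPa.
For a solid circular section σ = 32M/(πd³), so d³ = 32M/(π σ_allow) = 32×1460000/(π×34.58) = 430000 mm³.
d = 75.48 mm.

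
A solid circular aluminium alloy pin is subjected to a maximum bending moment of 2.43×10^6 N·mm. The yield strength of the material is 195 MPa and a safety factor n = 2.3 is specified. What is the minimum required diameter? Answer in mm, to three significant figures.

d = 66.3 mm

σ_allow = 195/2.3 = 84.78 MPa.
For a solid circular section σ = 32M/(πd³), so d³ = 32M/(π σ_allow) = 32×2430000/(π×84.78) = 291900 mm³.
d = 66.34 mm.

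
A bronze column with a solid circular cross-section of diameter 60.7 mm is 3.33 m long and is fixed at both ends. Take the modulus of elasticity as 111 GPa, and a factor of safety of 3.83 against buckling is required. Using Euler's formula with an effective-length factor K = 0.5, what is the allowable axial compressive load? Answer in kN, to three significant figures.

I = πd⁴/64 = π×60.7⁴/64 = 666400 mm⁴.
Effective length L_e = KL = 0.5×3.33 m = 1665 mm.
Euler critical load P_cr = π²EI/L_e² = π²×111000×666400/1665² = 263300 N.
P_allow = P_cr/n = 263300/3.83 = 68760 N.

P_allow = 68.8 kN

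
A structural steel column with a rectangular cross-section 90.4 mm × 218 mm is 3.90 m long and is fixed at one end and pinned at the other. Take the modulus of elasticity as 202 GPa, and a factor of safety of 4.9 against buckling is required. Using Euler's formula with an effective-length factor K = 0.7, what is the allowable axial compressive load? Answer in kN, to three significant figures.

P_allow = 733 kN

Buckling occurs about the weak axis: I_min = h·b³/12 = 218×90.4³/12 = 1.342×10^7 mm⁴ (b = 90.4 mm is the smaller dimension).
Effective length L_e = KL = 0.7×3.90 m = 2730 mm.
Euler critical load P_cr = π²EI/L_e² = π²×202000×1.342×10^7/2730² = 3.590×10^6 N.
P_allow = P_cr/n = 3.590×10^6/4.9 = 732700 N.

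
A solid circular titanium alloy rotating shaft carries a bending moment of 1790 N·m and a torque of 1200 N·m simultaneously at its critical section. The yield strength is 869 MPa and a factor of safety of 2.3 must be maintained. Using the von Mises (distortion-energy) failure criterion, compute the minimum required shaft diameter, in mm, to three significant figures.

σ_allow = σ_y/n = 869/2.3 = 377.8 MPa.
For a solid shaft σ_b = 32M/(πd³) and τ = 16T/(πd³), so the von Mises stress is σ' = (16/πd³)·√(4M²+3T²).
√(4M²+3T²) = √(4×(1.790×10^6)² + 3×(1.200×10^6)²) = 4.140×10^6 N·mm.
d³ = 16×4.140×10^6/(π×377.8) = 55800 mm³.
d = 38.21 mm.

d = 38.2 mm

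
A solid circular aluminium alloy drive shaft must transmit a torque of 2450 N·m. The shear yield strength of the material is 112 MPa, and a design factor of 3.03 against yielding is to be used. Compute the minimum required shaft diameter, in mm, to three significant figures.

d = 69.6 mm

Allowable shear stress τ_allow = 112/3.03 = 36.96 MPa.
For a solid shaft τ = 16T/(πd³), so d³ = 16T/(π τ_allow) = 16×2450000/(π×36.96) = 337600 mm³.
d = (337600)^(1/3) = 69.63 mm.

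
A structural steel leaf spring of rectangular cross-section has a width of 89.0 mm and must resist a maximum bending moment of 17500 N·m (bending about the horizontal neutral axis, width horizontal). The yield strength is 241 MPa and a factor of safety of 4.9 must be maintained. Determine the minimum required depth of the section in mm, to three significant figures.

σ_allow = 241/4.9 = 49.18 MPa.
For a rectangular section σ = 6M/(bh²), so h² = 6M/(b σ_allow) = 6×1.7500×10^7/(89.0×49.18) = 23990 mm².
h = 154.9 mm.

h = 155 mm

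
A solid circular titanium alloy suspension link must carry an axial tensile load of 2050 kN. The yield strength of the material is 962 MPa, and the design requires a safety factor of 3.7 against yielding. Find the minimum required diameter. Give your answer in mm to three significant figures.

d = 100 mm

Allowable stress σ_allow = 962/3.7 = 260.0 MPa.
Required area A = F/σ_allow = 2050000/260.0 = 7885 mm².
A = πd²/4 → d = √(4A/π) = 100.2 mm.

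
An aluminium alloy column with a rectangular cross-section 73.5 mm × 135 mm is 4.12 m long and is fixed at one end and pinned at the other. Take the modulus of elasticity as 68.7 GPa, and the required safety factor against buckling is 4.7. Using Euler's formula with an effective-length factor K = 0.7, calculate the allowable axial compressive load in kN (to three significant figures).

Buckling occurs about the weak axis: I_min = h·b³/12 = 135×73.5³/12 = 4.467×10^6 mm⁴ (b = 73.5 mm is the smaller dimension).
Effective length L_e = KL = 0.7×4.12 m = 2884 mm.
Euler critical load P_cr = π²EI/L_e² = π²×68700×4.467×10^6/2884² = 364200 N.
P_allow = P_cr/n = 364200/4.7 = 77480 N.

P_allow = 77.5 kN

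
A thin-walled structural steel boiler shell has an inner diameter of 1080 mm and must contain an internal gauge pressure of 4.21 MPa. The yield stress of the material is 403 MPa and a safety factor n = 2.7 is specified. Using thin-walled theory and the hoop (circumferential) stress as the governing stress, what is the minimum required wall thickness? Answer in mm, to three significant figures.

t = 15.2 mm

σ_allow = 403/2.7 = 149.3 MPa.
Hoop stress σ_h = pD/(2t), so t = pD/(2σ_allow) = 4.21×1080/(2×149.3) = 15.23 mm.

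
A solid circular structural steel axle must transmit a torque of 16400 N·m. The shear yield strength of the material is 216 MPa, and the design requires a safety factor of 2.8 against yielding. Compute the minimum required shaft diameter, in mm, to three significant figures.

d = 103 mm

Allowable shear stress τ_allow = 216/2.8 = 77.14 MPa.
For a solid shaft τ = 16T/(πd³), so d³ = 16T/(π τ_allow) = 16×1.6400×10^7/(π×77.14) = 1.083×10^6 mm³.
d = (1.083×10^6)^(1/3) = 102.7 mm.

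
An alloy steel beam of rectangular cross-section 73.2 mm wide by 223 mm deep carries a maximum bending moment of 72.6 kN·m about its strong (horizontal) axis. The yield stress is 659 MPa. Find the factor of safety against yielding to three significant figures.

Section modulus S = bh²/6 = 73.2×223²/6 = 606700 mm³.
σ = M/S = 7.2600×10^7/606700 = 119.7 MPa.
n = 659/119.7 = 5.507.

n = 5.51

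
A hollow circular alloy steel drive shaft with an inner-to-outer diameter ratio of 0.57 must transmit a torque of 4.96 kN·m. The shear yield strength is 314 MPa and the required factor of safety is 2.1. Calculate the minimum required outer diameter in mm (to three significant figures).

τ_allow = 314/2.1 = 149.5 MPa.
For a hollow shaft τ = 16T/[πd_o³(1−k⁴)] with k = 0.57, so 1−k⁴ = 0.8944.
d_o³ = 16T/[π τ_allow (1−k⁴)] = 16×4960000/(π×149.5×0.8944) = 188900 mm³.
d_o = 57.38 mm.

d_o = 57.4 mm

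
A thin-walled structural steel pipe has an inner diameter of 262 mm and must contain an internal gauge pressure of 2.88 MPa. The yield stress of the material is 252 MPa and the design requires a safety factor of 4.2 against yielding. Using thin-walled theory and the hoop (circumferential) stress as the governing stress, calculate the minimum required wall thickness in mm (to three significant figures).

σ_allow = 252/4.2 = 60.00 MPa.
Hoop stress σ_h = pD/(2t), so t = pD/(2σ_allow) = 2.88×262/(2×60.00) = 6.288 mm.

t = 6.29 mm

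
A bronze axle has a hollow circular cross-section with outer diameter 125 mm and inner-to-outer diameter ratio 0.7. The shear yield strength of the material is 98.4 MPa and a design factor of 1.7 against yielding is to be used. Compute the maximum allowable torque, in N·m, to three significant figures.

T_allow = 16900 N·m

τ_allow = 98.4/1.7 = 57.88 MPa.
For a hollow shaft T_allow = τ_allow·πd_o³(1−k⁴)/16 with 1−k⁴ = 0.7599, so πd_o³(1−k⁴)/16 = 291400 mm³.
T_allow = 57.88×291400 = 1.687×10^7 N·mm = 16870 N·m.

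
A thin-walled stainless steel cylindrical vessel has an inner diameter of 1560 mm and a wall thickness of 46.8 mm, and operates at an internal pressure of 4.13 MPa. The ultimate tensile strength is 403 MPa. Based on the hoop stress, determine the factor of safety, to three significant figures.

n = 5.85

σ_h = pD/(2t) = 4.13×1560/(2×46.8) = 68.83 MPa.
n = 403/68.83 = 5.855.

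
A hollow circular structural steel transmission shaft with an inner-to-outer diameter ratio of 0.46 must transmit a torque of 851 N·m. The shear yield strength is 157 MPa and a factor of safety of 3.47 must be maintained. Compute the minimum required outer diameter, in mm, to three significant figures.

τ_allow = 157/3.47 = 45.24 MPa.
For a hollow shaft τ = 16T/[πd_o³(1−k⁴)] with k = 0.46, so 1−k⁴ = 0.9552.
d_o³ = 16T/[π τ_allow (1−k⁴)] = 16×851000/(π×45.24×0.9552) = 100300 mm³.
d_o = 46.46 mm.

d_o = 46.5 mm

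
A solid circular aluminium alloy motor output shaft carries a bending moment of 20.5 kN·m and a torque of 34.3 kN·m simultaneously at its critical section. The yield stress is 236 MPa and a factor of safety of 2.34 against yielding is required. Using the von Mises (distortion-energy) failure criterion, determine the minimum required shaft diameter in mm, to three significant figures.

σ_allow = σ_y/n = 236/2.34 = 100.9 MPa.
For a solid shaft σ_b = 32M/(πd³) and τ = 16T/(πd³), so the von Mises stress is σ' = (16/πd³)·√(4M²+3T²).
√(4M²+3T²) = √(4×(2.050×10^7)² + 3×(3.430×10^7)²) = 7.218×10^7 N·mm.
d³ = 16×7.218×10^7/(π×100.9) = 3.645×10^6 mm³.
d = 153.9 mm.

d = 154 mm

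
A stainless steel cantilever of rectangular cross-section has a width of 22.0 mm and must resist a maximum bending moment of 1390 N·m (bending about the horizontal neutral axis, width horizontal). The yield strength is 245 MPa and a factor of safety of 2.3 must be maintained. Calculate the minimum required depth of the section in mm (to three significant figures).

σ_allow = 245/2.3 = 106.5 MPa.
For a rectangular section σ = 6M/(bh²), so h² = 6M/(b σ_allow) = 6×1390000/(22.0×106.5) = 3559 mm².
h = 59.66 mm.

h = 59.7 mm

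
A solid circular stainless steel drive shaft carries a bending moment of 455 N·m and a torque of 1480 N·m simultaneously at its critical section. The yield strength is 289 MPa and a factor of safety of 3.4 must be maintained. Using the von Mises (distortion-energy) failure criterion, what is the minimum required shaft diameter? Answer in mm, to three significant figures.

d = 54.6 mm

σ_allow = σ_y/n = 289/3.4 = 85.00 MPa.
For a solid shaft σ_b = 32M/(πd³) and τ = 16T/(πd³), so the von Mises stress is σ' = (16/πd³)·√(4M²+3T²).
√(4M²+3T²) = √(4×(455000)² + 3×(1.480×10^6)²) = 2.720×10^6 N·mm.
d³ = 16×2.720×10^6/(π×85.00) = 163000 mm³.
d = 54.62 mm.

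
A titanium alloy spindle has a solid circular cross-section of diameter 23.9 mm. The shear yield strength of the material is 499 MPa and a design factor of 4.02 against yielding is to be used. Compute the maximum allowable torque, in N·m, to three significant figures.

τ_allow = 499/4.02 = 124.1 MPa.
For a solid shaft T_allow = τ_allow·πd³/16; πd³/16 = π×23.9³/16 = 2681 mm³.
T_allow = 124.1×2681 = 332700 N·mm = 332.7 N·m.

T_allow = 333 N·m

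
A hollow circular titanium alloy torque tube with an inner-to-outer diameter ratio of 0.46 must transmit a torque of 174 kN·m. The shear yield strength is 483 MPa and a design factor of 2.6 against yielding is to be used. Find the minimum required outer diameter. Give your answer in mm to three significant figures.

d_o = 171 mm

τ_allow = 483/2.6 = 185.8 MPa.
For a hollow shaft τ = 16T/[πd_o³(1−k⁴)] with k = 0.46, so 1−k⁴ = 0.9552.
d_o³ = 16T/[π τ_allow (1−k⁴)] = 16×1.7400×10^8/(π×185.8×0.9552) = 4.994×10^6 mm³.
d_o = 170.9 mm.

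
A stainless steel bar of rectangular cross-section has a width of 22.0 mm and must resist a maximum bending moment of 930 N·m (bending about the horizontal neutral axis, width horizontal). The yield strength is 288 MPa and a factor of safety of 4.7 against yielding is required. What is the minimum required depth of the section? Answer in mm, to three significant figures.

σ_allow = 288/4.7 = 61.28 MPa.
For a rectangular section σ = 6M/(bh²), so h² = 6M/(b σ_allow) = 6×930000/(22.0×61.28) = 4139 mm².
h = 64.34 mm.

h = 64.3 mm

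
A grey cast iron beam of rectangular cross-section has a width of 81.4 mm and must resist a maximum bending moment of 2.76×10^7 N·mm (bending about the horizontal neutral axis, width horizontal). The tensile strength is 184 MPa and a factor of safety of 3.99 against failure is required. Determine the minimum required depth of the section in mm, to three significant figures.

h = 210 mm

σ_allow = 184/3.99 = 46.12 MPa.
For a rectangular section σ = 6M/(bh²), so h² = 6M/(b σ_allow) = 6×2.7600×10^7/(81.4×46.12) = 44120 mm².
h = 210.0 mm.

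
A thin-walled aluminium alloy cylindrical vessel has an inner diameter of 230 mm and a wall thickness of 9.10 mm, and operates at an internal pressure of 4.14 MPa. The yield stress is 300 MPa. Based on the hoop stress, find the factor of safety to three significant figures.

n = 5.73

σ_h = pD/(2t) = 4.14×230/(2×9.10) = 52.32 MPa.
n = 300/52.32 = 5.734.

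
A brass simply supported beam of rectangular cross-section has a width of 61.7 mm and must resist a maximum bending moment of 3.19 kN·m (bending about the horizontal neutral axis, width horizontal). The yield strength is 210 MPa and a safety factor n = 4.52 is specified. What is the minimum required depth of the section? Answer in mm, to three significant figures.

h = 81.7 mm

σ_allow = 210/4.52 = 46.46 MPa.
For a rectangular section σ = 6M/(bh²), so h² = 6M/(b σ_allow) = 6×3190000/(61.7×46.46) = 6677 mm².
h = 81.71 mm.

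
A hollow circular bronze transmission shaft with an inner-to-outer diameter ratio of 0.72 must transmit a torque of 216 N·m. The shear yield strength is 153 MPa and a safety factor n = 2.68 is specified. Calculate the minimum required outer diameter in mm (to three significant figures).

d_o = 29.8 mm

τ_allow = 153/2.68 = 57.09 MPa.
For a hollow shaft τ = 16T/[πd_o³(1−k⁴)] with k = 0.72, so 1−k⁴ = 0.7313.
d_o³ = 16T/[π τ_allow (1−k⁴)] = 16×216000/(π×57.09×0.7313) = 26350 mm³.
d_o = 29.76 mm.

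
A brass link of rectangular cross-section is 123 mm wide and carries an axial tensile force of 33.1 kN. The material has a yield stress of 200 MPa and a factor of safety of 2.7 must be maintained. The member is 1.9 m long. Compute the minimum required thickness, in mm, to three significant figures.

t = 3.63 mm

σ_allow = 200/2.7 = 74.07 MPa.
Required area A = F/σ_allow = 33100/74.07 = 446.8 mm².
t = A/w = 446.8/123 = 3.633 mm.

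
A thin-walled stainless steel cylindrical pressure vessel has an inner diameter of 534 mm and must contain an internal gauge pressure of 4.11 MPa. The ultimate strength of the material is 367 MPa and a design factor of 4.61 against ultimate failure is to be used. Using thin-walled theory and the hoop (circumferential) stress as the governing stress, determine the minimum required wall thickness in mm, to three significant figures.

σ_allow = 367/4.61 = 79.61 MPa.
Hoop stress σ_h = pD/(2t), so t = pD/(2σ_allow) = 4.11×534/(2×79.61) = 13.78 mm.

t = 13.8 mm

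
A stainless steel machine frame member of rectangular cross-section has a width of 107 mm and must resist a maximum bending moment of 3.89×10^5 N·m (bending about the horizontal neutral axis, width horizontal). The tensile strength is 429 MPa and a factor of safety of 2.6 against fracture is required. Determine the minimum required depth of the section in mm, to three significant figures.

h = 364 mm

σ_allow = 429/2.6 = 165.0 MPa.
For a rectangular section σ = 6M/(bh²), so h² = 6M/(b σ_allow) = 6×3.8900×10^8/(107×165.0) = 132200 mm².
h = 363.6 mm.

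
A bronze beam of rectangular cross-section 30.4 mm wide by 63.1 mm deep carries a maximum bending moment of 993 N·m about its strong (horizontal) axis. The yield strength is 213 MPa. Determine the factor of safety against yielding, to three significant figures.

Section modulus S = bh²/6 = 30.4×63.1²/6 = 20170 mm³.
σ = M/S = 993000/20170 = 49.22 MPa.
n = 213/49.22 = 4.327.

n = 4.33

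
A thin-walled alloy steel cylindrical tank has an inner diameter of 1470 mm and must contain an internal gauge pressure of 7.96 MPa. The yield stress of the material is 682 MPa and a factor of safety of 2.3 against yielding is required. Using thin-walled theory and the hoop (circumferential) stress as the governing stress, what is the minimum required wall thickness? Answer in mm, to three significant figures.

σ_allow = 682/2.3 = 296.5 MPa.
Hoop stress σ_h = pD/(2t), so t = pD/(2σ_allow) = 7.96×1470/(2×296.5) = 19.73 mm.

t = 19.7 mm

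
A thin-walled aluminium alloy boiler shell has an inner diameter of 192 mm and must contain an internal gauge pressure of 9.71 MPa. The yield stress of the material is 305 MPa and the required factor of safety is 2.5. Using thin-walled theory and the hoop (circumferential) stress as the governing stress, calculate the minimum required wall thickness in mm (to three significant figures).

t = 7.64 mm

σ_allow = 305/2.5 = 122.0 MPa.
Hoop stress σ_h = pD/(2t), so t = pD/(2σ_allow) = 9.71×192/(2×122.0) = 7.641 mm.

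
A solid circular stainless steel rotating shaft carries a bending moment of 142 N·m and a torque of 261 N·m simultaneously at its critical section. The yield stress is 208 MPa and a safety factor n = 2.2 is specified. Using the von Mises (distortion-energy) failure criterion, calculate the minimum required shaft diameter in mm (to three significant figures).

d = 30.6 mm

σ_allow = σ_y/n = 208/2.2 = 94.55 MPa.
For a solid shaft σ_b = 32M/(πd³) and τ = 16T/(πd³), so the von Mises stress is σ' = (16/πd³)·√(4M²+3T²).
√(4M²+3T²) = √(4×(142000)² + 3×(261000)²) = 533900 N·mm.
d³ = 16×533900/(π×94.55) = 28760 mm³.
d = 30.64 mm.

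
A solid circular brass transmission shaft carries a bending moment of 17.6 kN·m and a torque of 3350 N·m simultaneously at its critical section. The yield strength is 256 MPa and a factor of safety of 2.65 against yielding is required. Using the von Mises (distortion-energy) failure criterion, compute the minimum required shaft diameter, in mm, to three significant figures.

d = 123 mm

σ_allow = σ_y/n = 256/2.65 = 96.60 MPa.
For a solid shaft σ_b = 32M/(πd³) and τ = 16T/(πd³), so the von Mises stress is σ' = (16/πd³)·√(4M²+3T²).
√(4M²+3T²) = √(4×(1.760×10^7)² + 3×(3.350×10^6)²) = 3.568×10^7 N·mm.
d³ = 16×3.568×10^7/(π×96.60) = 1.881×10^6 mm³.
d = 123.4 mm.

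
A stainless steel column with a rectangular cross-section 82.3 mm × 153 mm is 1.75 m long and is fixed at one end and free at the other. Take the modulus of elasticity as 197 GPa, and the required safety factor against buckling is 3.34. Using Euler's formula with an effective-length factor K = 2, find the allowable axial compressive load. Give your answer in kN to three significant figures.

Buckling occurs about the weak axis: I_min = h·b³/12 = 153×82.3³/12 = 7.107×10^6 mm⁴ (b = 82.3 mm is the smaller dimension).
Effective length L_e = KL = 2×1.75 m = 3500 mm.
Euler critical load P_cr = π²EI/L_e² = π²×197000×7.107×10^6/3500² = 1.128×10^6 N.
P_allow = P_cr/n = 1.128×10^6/3.34 = 337700 N.

P_allow = 338 kN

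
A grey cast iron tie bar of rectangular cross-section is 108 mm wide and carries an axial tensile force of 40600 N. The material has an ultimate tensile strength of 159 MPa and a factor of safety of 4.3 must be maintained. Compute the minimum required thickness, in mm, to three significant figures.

t = 10.2 mm

σ_allow = 159/4.3 = 36.98 MPa.
Required area A = F/σ_allow = 40600/36.98 = 1098 mm².
t = A/w = 1098/108 = 10.17 mm.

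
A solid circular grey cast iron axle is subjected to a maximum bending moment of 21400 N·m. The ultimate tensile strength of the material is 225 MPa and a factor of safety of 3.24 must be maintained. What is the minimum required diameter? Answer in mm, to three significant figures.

d = 146 mm

σ_allow = 225/3.24 = 69.44 MPa.
For a solid circular section σ = 32M/(πd³), so d³ = 32M/(π σ_allow) = 32×2.1400×10^7/(π×69.44) = 3.139×10^6 mm³.
d = 146.4 mm.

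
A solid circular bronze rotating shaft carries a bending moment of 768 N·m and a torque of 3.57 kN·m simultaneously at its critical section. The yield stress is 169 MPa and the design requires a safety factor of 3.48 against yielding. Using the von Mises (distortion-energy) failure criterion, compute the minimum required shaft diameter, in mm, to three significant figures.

σ_allow = σ_y/n = 169/3.48 = 48.56 MPa.
For a solid shaft σ_b = 32M/(πd³) and τ = 16T/(πd³), so the von Mises stress is σ' = (16/πd³)·√(4M²+3T²).
√(4M²+3T²) = √(4×(768000)² + 3×(3.570×10^6)²) = 6.371×10^6 N·mm.
d³ = 16×6.371×10^6/(π×48.56) = 668200 mm³.
d = 87.42 mm.

d = 87.4 mm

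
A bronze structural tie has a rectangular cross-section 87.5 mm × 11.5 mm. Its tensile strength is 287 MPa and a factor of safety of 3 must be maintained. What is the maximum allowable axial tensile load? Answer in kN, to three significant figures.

σ_allow = 287/3 = 95.67 MPa.
A = 87.5×11.5 = 1006 mm².
F_allow = σ_allow × A = 95.67×1006 = 96260 N.

F_allow = 96.3 kN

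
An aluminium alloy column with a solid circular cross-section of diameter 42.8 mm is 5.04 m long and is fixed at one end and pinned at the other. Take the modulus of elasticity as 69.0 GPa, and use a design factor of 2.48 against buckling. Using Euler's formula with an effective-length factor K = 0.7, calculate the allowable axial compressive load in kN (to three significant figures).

P_allow = 3.63 kN

I = πd⁴/64 = π×42.8⁴/64 = 164700 mm⁴.
Effective length L_e = KL = 0.7×5.04 m = 3528 mm.
Euler critical load P_cr = π²EI/L_e² = π²×69000×164700/3528² = 9012 N.
P_allow = P_cr/n = 9012/2.48 = 3634 N.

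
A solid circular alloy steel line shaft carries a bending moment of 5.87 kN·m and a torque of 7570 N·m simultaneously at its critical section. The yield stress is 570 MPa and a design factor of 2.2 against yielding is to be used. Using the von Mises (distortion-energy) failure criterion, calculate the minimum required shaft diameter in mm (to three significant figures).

d = 70.2 mm

σ_allow = σ_y/n = 570/2.2 = 259.1 MPa.
For a solid shaft σ_b = 32M/(πd³) and τ = 16T/(πd³), so the von Mises stress is σ' = (16/πd³)·√(4M²+3T²).
√(4M²+3T²) = √(4×(5.870×10^6)² + 3×(7.570×10^6)²) = 1.760×10^7 N·mm.
d³ = 16×1.760×10^7/(π×259.1) = 346000 mm³.
d = 70.20 mm.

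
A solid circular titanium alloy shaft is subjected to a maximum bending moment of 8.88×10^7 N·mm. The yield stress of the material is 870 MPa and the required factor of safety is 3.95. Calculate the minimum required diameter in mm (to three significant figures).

d = 160 mm

σ_allow = 870/3.95 = 220.3 MPa.
For a solid circular section σ = 32M/(πd³), so d³ = 32M/(π σ_allow) = 32×8.8800×10^7/(π×220.3) = 4.107×10^6 mm³.
d = 160.1 mm.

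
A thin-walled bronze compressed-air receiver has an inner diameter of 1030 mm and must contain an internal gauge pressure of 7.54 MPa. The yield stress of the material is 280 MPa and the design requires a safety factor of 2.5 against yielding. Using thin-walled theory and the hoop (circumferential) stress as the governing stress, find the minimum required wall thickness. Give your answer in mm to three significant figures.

t = 34.7 mm

σ_allow = 280/2.5 = 112.0 MPa.
Hoop stress σ_h = pD/(2t), so t = pD/(2σ_allow) = 7.54×1030/(2×112.0) = 34.67 mm.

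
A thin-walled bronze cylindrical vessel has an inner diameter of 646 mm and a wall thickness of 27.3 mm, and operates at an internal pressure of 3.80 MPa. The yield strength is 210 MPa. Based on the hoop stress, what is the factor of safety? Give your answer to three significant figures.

n = 4.67

σ_h = pD/(2t) = 3.80×646/(2×27.3) = 44.96 MPa.
n = 210/44.96 = 4.671.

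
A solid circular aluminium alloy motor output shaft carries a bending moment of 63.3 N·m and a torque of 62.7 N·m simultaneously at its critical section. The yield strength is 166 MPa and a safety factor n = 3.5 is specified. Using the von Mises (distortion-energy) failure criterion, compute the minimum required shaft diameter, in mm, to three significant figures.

d = 26.2 mm

σ_allow = σ_y/n = 166/3.5 = 47.43 MPa.
For a solid shaft σ_b = 32M/(πd³) and τ = 16T/(πd³), so the von Mises stress is σ' = (16/πd³)·√(4M²+3T²).
√(4M²+3T²) = √(4×(63300)² + 3×(62700)²) = 166800 N·mm.
d³ = 16×166800/(π×47.43) = 17910 mm³.
d = 26.16 mm.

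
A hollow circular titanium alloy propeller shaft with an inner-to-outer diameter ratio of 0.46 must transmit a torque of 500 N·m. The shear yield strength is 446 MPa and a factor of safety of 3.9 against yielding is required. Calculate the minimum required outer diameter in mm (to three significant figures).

τ_allow = 446/3.9 = 114.4 MPa.
For a hollow shaft τ = 16T/[πd_o³(1−k⁴)] with k = 0.46, so 1−k⁴ = 0.9552.
d_o³ = 16T/[π τ_allow (1−k⁴)] = 16×500000/(π×114.4×0.9552) = 23310 mm³.
d_o = 28.57 mm.

d_o = 28.6 mm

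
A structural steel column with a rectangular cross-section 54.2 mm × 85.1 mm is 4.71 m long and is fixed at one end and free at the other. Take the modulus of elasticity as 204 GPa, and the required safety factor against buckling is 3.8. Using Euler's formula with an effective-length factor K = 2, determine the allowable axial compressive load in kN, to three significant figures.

Buckling occurs about the weak axis: I_min = h·b³/12 = 85.1×54.2³/12 = 1.129×10^6 mm⁴ (b = 54.2 mm is the smaller dimension).
Effective length L_e = KL = 2×4.71 m = 9420 mm.
Euler critical load P_cr = π²EI/L_e² = π²×204000×1.129×10^6/9420² = 25620 N.
P_allow = P_cr/n = 25620/3.8 = 6742 N.

P_allow = 6.74 kN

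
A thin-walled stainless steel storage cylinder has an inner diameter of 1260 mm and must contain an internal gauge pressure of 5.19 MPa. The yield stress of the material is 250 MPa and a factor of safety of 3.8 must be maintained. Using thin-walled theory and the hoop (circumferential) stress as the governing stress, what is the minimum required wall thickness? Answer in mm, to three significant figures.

t = 49.7 mm

σ_allow = 250/3.8 = 65.79 MPa.
Hoop stress σ_h = pD/(2t), so t = pD/(2σ_allow) = 5.19×1260/(2×65.79) = 49.70 mm.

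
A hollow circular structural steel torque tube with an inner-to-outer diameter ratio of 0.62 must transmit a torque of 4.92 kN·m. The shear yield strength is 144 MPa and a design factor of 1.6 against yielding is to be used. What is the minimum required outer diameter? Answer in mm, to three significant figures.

d_o = 68.9 mm

τ_allow = 144/1.6 = 90.00 MPa.
For a hollow shaft τ = 16T/[πd_o³(1−k⁴)] with k = 0.62, so 1−k⁴ = 0.8522.
d_o³ = 16T/[π τ_allow (1−k⁴)] = 16×4920000/(π×90.00×0.8522) = 326700 mm³.
d_o = 68.87 mm.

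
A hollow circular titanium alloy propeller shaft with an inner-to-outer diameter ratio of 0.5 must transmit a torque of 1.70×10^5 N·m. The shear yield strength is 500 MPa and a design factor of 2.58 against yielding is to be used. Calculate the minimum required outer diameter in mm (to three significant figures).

τ_allow = 500/2.58 = 193.8 MPa.
For a hollow shaft τ = 16T/[πd_o³(1−k⁴)] with k = 0.5, so 1−k⁴ = 0.9375.
d_o³ = 16T/[π τ_allow (1−k⁴)] = 16×1.7000×10^8/(π×193.8×0.9375) = 4.765×10^6 mm³.
d_o = 168.3 mm.

d_o = 168 mm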